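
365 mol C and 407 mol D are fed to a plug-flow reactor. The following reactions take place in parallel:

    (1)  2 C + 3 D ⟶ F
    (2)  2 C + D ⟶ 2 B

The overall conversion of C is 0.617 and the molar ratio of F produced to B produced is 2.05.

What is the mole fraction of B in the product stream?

0.114

Conversion of C: C consumed = 0.617 × 365 = 225.2 mol = 2ξ₁ + 2ξ₂.
Selectivity: 1ξ₁ / (2ξ₂) = 2.05 → ξ₁ = 4.1 ξ₂.
Substitute: (2·4.1 + 2) ξ₂ = 225.2 → ξ₂ = 22.08 mol, ξ₁ = 90.52 mol.
Outlet amounts (n = n₀ + Σ ν·ξ):
  C: 365 − 2(90.52) − 2(22.08) = 139.8
  D: 407 − 3(90.52) − 1(22.08) = 113.4
  F: 0 + 1(90.52) = 90.52
  B: 0 + 2(22.08) = 44.16
Total out = 387.8 mol; y_B = 44.16 / 387.8 = 0.1139.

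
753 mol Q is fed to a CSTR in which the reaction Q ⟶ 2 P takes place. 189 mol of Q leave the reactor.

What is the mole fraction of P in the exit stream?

0.856

For Q: n = n₀ − 1ξ → 189 = 753 − 1ξ, giving ξ = 564 mol.
Outlet amounts (n = n₀ + ν ξ):
  Q: 753 − 1(564) = 189
  P: 0 + 2(564) = 1128
Total out = 1317 mol; y_P = 1128 / 1317 = 0.8565.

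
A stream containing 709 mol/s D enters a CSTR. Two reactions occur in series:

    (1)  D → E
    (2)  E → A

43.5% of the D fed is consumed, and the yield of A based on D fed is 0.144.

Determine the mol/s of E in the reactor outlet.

206 mol/s

Conversion of D: D consumed = 1ξ₁ = 0.435 × 709 → ξ₁ = 308.4 mol/s.
Yield of A: 1ξ₂ / 709 = 0.144 → ξ₂ = 102.1 mol/s.
Outlet amounts (n = n₀ + Σ ν·ξ):
  D: 709 − 1(308.4) = 400.6
  E: 0 + 1(308.4) − 1(102.1) = 206.3
  A: 0 + 1(102.1) = 102.1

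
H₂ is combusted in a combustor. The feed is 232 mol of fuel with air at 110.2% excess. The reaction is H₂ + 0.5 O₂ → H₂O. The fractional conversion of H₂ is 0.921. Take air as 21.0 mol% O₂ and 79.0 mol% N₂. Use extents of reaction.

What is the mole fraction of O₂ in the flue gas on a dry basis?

Stoichiometric O₂ = 0.5 × 232 = 116 mol; O₂ fed = 116 × 2.102 = 243.8 mol.
N₂ fed = 243.8 × 79/21 = 917.3 mol.
Fuel reacted = 0.921 × 232 → ξ = 213.7 mol.
Outlet (n = n₀ + ν ξ):
  H₂: 232 − 1(213.7) = 18.33
  O₂: 243.8 − 0.5(213.7) = 137
  N₂: 917.3 (inert)
  H₂O: 0 + 1(213.7) = 213.7
Dry total = 1073 mol; y_O₂ (dry) = 137 / 1073 = 0.1277.

0.128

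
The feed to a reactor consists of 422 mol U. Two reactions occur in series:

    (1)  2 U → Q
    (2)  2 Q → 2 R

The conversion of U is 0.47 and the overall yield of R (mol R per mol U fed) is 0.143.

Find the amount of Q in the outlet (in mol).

Conversion of U: U consumed = 2ξ₁ = 0.47 × 422 → ξ₁ = 99.17 mol.
Yield of R: 2ξ₂ / 422 = 0.143 → ξ₂ = 30.17 mol.
Outlet amounts (n = n₀ + Σ ν·ξ):
  U: 422 − 2(99.17) = 223.7
  Q: 0 + 1(99.17) − 2(30.17) = 38.82
  R: 0 + 2(30.17) = 60.35

38.8 mol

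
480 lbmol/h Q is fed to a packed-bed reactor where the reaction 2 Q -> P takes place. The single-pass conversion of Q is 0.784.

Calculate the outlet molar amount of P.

Q reacted = 0.784 × 480 = 376.3 lbmol/h; ν_Q = −2, so ξ = 376.3/2 = 188.2 lbmol/h.
Outlet amounts (n = n₀ + ν ξ):
  Q: 480 − 2(188.2) = 103.7
  P: 0 + 1(188.2) = 188.2

188 lbmol/h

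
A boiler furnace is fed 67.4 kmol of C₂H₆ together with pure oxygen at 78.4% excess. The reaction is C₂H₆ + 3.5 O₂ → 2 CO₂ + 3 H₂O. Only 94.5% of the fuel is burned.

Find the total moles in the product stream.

520 kmol

Stoichiometric O₂ = 3.5 × 67.4 = 235.9 kmol; O₂ fed = 235.9 × 1.784 = 420.8 kmol.
Fuel reacted = 0.945 × 67.4 → ξ = 63.69 kmol.
Outlet (n = n₀ + ν ξ):
  C₂H₆: 67.4 − 1(63.69) = 3.707
  O₂: 420.8 − 3.5(63.69) = 197.9
  CO₂: 0 + 2(63.69) = 127.4
  H₂O: 0 + 3(63.69) = 191.1
Total out = 3.707 + 197.9 + 127.4 + 191.1 = 520.1 kmol.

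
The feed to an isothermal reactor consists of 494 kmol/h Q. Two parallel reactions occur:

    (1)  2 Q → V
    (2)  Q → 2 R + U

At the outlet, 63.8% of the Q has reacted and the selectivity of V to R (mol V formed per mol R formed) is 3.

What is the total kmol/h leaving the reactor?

Conversion of Q: Q consumed = 0.638 × 494 = 315.2 kmol/h = 2ξ₁ + 1ξ₂.
Selectivity: 1ξ₁ / (2ξ₂) = 3 → ξ₁ = 6 ξ₂.
Substitute: (2·6 + 1) ξ₂ = 315.2 → ξ₂ = 24.24 kmol/h, ξ₁ = 145.5 kmol/h.
Outlet amounts (n = n₀ + Σ ν·ξ):
  Q: 494 − 2(145.5) − 1(24.24) = 178.8
  V: 0 + 1(145.5) = 145.5
  R: 0 + 2(24.24) = 48.49
  U: 0 + 1(24.24) = 24.24
Total out = 178.8 + 145.5 + 48.49 + 24.24 = 397 kmol/h.

397 kmol/h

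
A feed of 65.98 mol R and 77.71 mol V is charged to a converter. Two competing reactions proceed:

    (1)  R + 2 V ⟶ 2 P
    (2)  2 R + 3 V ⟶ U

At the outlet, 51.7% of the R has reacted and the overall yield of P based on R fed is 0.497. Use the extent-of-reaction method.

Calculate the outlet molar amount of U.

8.86 mol

Yield of P: 2ξ₁ / 65.98 = 0.497 → ξ₁ = 16.4 mol.
Conversion of R: 1ξ₁ + 2ξ₂ = 0.517 × 65.98 = 34.11 → ξ₂ = 8.858 mol.
Outlet amounts (n = n₀ + Σ ν·ξ):
  R: 65.98 − 1(16.4) − 2(8.858) = 31.87
  V: 77.71 − 2(16.4) − 3(8.858) = 18.34
  P: 0 + 2(16.4) = 32.79
  U: 0 + 1(8.858) = 8.858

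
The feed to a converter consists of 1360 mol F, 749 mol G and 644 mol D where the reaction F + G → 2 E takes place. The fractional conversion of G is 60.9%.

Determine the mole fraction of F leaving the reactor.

0.328

G reacted = 0.609 × 749 = 456.1 mol; ν_G = −1, so ξ = 456.1/1 = 456.1 mol.
Outlet amounts (n = n₀ + ν ξ):
  F: 1360 − 1(456.1) = 903.9
  G: 749 − 1(456.1) = 292.9
  E: 0 + 2(456.1) = 912.3
  D: 644 (inert)
Total out = 2753 mol; y_F = 903.9 / 2753 = 0.3283.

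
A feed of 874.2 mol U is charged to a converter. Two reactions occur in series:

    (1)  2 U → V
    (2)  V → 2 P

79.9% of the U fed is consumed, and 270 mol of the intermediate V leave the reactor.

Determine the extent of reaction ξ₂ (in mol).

ξ₂ = 79.2 mol

Conversion of U: U consumed = 2ξ₁ = 0.799 × 874.2 → ξ₁ = 349.2 mol.
V balance: n_V = 0 + 1ξ₁ − 1ξ₂ = 270 → ξ₂ = (1·349.2 − 270)/1 = 79.24 mol.
Outlet amounts (n = n₀ + Σ ν·ξ):
  U: 874.2 − 2(349.2) = 175.7
  V: 0 + 1(349.2) − 1(79.24) = 270
  P: 0 + 2(79.24) = 158.5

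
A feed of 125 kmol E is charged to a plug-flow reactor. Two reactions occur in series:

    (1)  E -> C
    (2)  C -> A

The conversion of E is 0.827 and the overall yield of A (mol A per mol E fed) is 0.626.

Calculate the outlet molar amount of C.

25.1 kmol

Conversion of E: E consumed = 1ξ₁ = 0.827 × 125 → ξ₁ = 103.4 kmol.
Yield of A: 1ξ₂ / 125 = 0.626 → ξ₂ = 78.25 kmol.
Outlet amounts (n = n₀ + Σ ν·ξ):
  E: 125 − 1(103.4) = 21.62
  C: 0 + 1(103.4) − 1(78.25) = 25.12
  A: 0 + 1(78.25) = 78.25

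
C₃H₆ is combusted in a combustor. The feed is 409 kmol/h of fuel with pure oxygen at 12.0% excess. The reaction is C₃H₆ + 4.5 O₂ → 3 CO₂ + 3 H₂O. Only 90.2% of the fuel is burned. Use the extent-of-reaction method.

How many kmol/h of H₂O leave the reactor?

Stoichiometric O₂ = 4.5 × 409 = 1840 kmol/h; O₂ fed = 1840 × 1.120 = 2061 kmol/h.
Fuel reacted = 0.902 × 409 → ξ = 368.9 kmol/h.
Outlet (n = n₀ + ν ξ):
  C₃H₆: 409 − 1(368.9) = 40.08
  O₂: 2061 − 4.5(368.9) = 401.2
  CO₂: 0 + 3(368.9) = 1107
  H₂O: 0 + 3(368.9) = 1107

1110 kmol/h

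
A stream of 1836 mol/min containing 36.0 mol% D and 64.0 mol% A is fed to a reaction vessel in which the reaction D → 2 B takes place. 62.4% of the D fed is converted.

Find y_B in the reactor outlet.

0.367

D reacted = 0.624 × 661 = 412.4 mol/min; ν_D = −1, so ξ = 412.4/1 = 412.4 mol/min.
Outlet amounts (n = n₀ + ν ξ):
  D: 661 − 1(412.4) = 248.5
  B: 0 + 2(412.4) = 824.9
  A: 1175 (inert)
Total out = 2248 mol/min; y_B = 824.9 / 2248 = 0.3669.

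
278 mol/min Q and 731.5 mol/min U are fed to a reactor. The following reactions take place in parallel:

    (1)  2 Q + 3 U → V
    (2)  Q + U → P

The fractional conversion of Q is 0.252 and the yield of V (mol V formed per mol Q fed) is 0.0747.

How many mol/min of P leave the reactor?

Yield of V: 1ξ₁ / 278 = 0.0747 → ξ₁ = 20.77 mol/min.
Conversion of Q: 2ξ₁ + 1ξ₂ = 0.252 × 278 = 70.06 → ξ₂ = 28.52 mol/min.
Outlet amounts (n = n₀ + Σ ν·ξ):
  Q: 278 − 2(20.77) − 1(28.52) = 207.9
  U: 731.5 − 3(20.77) − 1(28.52) = 640.7
  V: 0 + 1(20.77) = 20.77
  P: 0 + 1(28.52) = 28.52

28.5 mol/min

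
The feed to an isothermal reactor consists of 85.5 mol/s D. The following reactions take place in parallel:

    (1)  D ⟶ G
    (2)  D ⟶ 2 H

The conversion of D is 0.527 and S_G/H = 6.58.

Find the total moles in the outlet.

Conversion of D: D consumed = 0.527 × 85.5 = 45.06 mol/s = 1ξ₁ + 1ξ₂.
Selectivity: 1ξ₁ / (2ξ₂) = 6.58 → ξ₁ = 13.16 ξ₂.
Substitute: (1·13.16 + 1) ξ₂ = 45.06 → ξ₂ = 3.182 mol/s, ξ₁ = 41.88 mol/s.
Outlet amounts (n = n₀ + Σ ν·ξ):
  D: 85.5 − 1(41.88) − 1(3.182) = 40.44
  G: 0 + 1(41.88) = 41.88
  H: 0 + 2(3.182) = 6.364
Total out = 40.44 + 41.88 + 6.364 = 88.68 mol/s.

88.7 mol/s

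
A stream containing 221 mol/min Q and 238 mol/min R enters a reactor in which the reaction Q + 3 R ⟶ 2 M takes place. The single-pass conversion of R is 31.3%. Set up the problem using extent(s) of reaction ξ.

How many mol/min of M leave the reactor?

R reacted = 0.313 × 238 = 74.49 mol/min; ν_R = −3, so ξ = 74.49/3 = 24.83 mol/min.
Outlet amounts (n = n₀ + ν ξ):
  Q: 221 − 1(24.83) = 196.2
  R: 238 − 3(24.83) = 163.5
  M: 0 + 2(24.83) = 49.66

49.7 mol/min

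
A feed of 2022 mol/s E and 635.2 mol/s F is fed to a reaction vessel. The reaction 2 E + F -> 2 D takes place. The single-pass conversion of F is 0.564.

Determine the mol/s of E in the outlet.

F reacted = 0.564 × 635.2 = 358.3 mol/s; ν_F = −1, so ξ = 358.3/1 = 358.3 mol/s.
Outlet amounts (n = n₀ + ν ξ):
  E: 2022 − 2(358.3) = 1305
  F: 635.2 − 1(358.3) = 276.9
  D: 0 + 2(358.3) = 716.5

1310 mol/s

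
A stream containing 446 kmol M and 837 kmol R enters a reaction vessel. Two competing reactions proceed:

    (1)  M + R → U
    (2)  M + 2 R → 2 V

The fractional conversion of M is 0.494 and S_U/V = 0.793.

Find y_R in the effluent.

0.5

Conversion of M: M consumed = 0.494 × 446 = 220.3 kmol = 1ξ₁ + 1ξ₂.
Selectivity: 1ξ₁ / (2ξ₂) = 0.793 → ξ₁ = 1.586 ξ₂.
Substitute: (1·1.586 + 1) ξ₂ = 220.3 → ξ₂ = 85.2 kmol, ξ₁ = 135.1 kmol.
Outlet amounts (n = n₀ + Σ ν·ξ):
  M: 446 − 1(135.1) − 1(85.2) = 225.7
  R: 837 − 1(135.1) − 2(85.2) = 531.5
  U: 0 + 1(135.1) = 135.1
  V: 0 + 2(85.2) = 170.4
Total out = 1063 kmol; y_R = 531.5 / 1063 = 0.5001.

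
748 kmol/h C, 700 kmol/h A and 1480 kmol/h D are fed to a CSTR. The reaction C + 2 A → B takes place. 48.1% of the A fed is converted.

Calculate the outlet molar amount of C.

A reacted = 0.481 × 700 = 336.7 kmol/h; ν_A = −2, so ξ = 336.7/2 = 168.3 kmol/h.
Outlet amounts (n = n₀ + ν ξ):
  C: 748 − 1(168.3) = 579.6
  A: 700 − 2(168.3) = 363.3
  B: 0 + 1(168.3) = 168.3
  D: 1480 (inert)

580 kmol/h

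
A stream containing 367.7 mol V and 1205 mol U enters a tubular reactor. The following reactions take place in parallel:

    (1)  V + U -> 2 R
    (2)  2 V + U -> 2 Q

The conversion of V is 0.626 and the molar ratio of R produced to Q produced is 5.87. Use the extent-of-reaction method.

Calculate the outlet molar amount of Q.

58.5 mol

Conversion of V: V consumed = 0.626 × 367.7 = 230.2 mol = 1ξ₁ + 2ξ₂.
Selectivity: 2ξ₁ / (2ξ₂) = 5.87 → ξ₁ = 5.87 ξ₂.
Substitute: (1·5.87 + 2) ξ₂ = 230.2 → ξ₂ = 29.25 mol, ξ₁ = 171.7 mol.
Outlet amounts (n = n₀ + Σ ν·ξ):
  V: 367.7 − 1(171.7) − 2(29.25) = 137.5
  U: 1205 − 1(171.7) − 1(29.25) = 1004
  R: 0 + 2(171.7) = 343.4
  Q: 0 + 2(29.25) = 58.5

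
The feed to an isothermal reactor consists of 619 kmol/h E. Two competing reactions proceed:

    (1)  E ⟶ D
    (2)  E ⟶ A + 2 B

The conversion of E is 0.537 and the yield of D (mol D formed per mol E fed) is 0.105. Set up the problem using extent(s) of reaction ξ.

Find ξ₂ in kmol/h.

Yield of D: 1ξ₁ / 619 = 0.105 → ξ₁ = 65 kmol/h.
Conversion of E: 1ξ₁ + 1ξ₂ = 0.537 × 619 = 332.4 → ξ₂ = 267.4 kmol/h.
Outlet amounts (n = n₀ + Σ ν·ξ):
  E: 619 − 1(65) − 1(267.4) = 286.6
  D: 0 + 1(65) = 65
  A: 0 + 1(267.4) = 267.4
  B: 0 + 2(267.4) = 534.8

ξ₂ = 267 kmol/h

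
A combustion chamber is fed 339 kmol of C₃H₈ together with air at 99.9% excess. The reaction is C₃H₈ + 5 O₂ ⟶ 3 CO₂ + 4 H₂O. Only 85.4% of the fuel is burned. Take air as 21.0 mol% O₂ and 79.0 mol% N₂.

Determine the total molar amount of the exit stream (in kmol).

16800 kmol

Stoichiometric O₂ = 5 × 339 = 1695 kmol; O₂ fed = 1695 × 1.999 = 3388 kmol.
N₂ fed = 3388 × 79/21 = 12750 kmol.
Fuel reacted = 0.854 × 339 → ξ = 289.5 kmol.
Outlet (n = n₀ + ν ξ):
  C₃H₈: 339 − 1(289.5) = 49.49
  O₂: 3388 − 5(289.5) = 1941
  N₂: 12750 (inert)
  CO₂: 0 + 3(289.5) = 868.5
  H₂O: 0 + 4(289.5) = 1158
Total out = 49.49 + 1941 + 12750 + 868.5 + 1158 = 16760 kmol.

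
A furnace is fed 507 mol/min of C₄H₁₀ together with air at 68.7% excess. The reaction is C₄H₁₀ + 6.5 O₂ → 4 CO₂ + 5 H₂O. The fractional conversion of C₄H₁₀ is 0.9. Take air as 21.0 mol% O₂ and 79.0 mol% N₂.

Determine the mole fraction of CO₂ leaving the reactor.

Stoichiometric O₂ = 6.5 × 507 = 3296 mol/min; O₂ fed = 3296 × 1.687 = 5560 mol/min.
N₂ fed = 5560 × 79/21 = 20910 mol/min.
Fuel reacted = 0.9 × 507 → ξ = 456.3 mol/min.
Outlet (n = n₀ + ν ξ):
  C₄H₁₀: 507 − 1(456.3) = 50.7
  O₂: 5560 − 6.5(456.3) = 2594
  N₂: 20910 (inert)
  CO₂: 0 + 4(456.3) = 1825
  H₂O: 0 + 5(456.3) = 2282
Total out = 27670 mol/min; y_CO₂ = 1825 / 27670 = 0.06597.

0.066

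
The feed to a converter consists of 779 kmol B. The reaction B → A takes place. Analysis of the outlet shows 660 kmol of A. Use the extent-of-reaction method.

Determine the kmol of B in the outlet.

119 kmol

For A: n = n₀ + 1ξ → 660 = 0 + 1ξ, giving ξ = 660 kmol.
Outlet amounts (n = n₀ + ν ξ):
  B: 779 − 1(660) = 119
  A: 0 + 1(660) = 660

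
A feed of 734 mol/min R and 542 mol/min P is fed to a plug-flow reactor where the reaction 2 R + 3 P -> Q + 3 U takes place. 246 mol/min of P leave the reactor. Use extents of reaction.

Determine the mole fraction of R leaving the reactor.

0.456

For P: n = n₀ − 3ξ → 246 = 542 − 3ξ, giving ξ = 98.67 mol/min.
Outlet amounts (n = n₀ + ν ξ):
  R: 734 − 2(98.67) = 536.7
  P: 542 − 3(98.67) = 246
  Q: 0 + 1(98.67) = 98.67
  U: 0 + 3(98.67) = 296
Total out = 1177 mol/min; y_R = 536.7 / 1177 = 0.4558.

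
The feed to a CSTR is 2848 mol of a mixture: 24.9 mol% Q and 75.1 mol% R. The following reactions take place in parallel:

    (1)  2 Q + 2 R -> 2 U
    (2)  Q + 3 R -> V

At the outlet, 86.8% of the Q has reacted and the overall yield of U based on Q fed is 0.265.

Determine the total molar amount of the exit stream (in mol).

1380 mol

Yield of U: 2ξ₁ / 709.2 = 0.265 → ξ₁ = 93.96 mol.
Conversion of Q: 2ξ₁ + 1ξ₂ = 0.868 × 709.2 = 615.5 → ξ₂ = 427.6 mol.
Outlet amounts (n = n₀ + Σ ν·ξ):
  Q: 709.2 − 2(93.96) − 1(427.6) = 93.61
  R: 2139 − 2(93.96) − 3(427.6) = 668.1
  U: 0 + 2(93.96) = 187.9
  V: 0 + 1(427.6) = 427.6
Total out = 93.61 + 668.1 + 187.9 + 427.6 = 1377 mol.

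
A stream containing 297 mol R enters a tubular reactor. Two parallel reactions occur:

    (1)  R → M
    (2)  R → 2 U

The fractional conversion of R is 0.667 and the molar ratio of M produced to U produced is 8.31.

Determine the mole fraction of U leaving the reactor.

Conversion of R: R consumed = 0.667 × 297 = 198.1 mol = 1ξ₁ + 1ξ₂.
Selectivity: 1ξ₁ / (2ξ₂) = 8.31 → ξ₁ = 16.62 ξ₂.
Substitute: (1·16.62 + 1) ξ₂ = 198.1 → ξ₂ = 11.24 mol, ξ₁ = 186.9 mol.
Outlet amounts (n = n₀ + Σ ν·ξ):
  R: 297 − 1(186.9) − 1(11.24) = 98.9
  M: 0 + 1(186.9) = 186.9
  U: 0 + 2(11.24) = 22.49
Total out = 308.2 mol; y_U = 22.49 / 308.2 = 0.07295.

0.0729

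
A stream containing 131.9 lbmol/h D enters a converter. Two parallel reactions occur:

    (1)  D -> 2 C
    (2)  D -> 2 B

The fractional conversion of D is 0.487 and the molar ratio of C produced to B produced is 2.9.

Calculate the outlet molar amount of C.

Conversion of D: D consumed = 0.487 × 131.9 = 64.24 lbmol/h = 1ξ₁ + 1ξ₂.
Selectivity: 2ξ₁ / (2ξ₂) = 2.9 → ξ₁ = 2.9 ξ₂.
Substitute: (1·2.9 + 1) ξ₂ = 64.24 → ξ₂ = 16.47 lbmol/h, ξ₁ = 47.76 lbmol/h.
Outlet amounts (n = n₀ + Σ ν·ξ):
  D: 131.9 − 1(47.76) − 1(16.47) = 67.66
  C: 0 + 2(47.76) = 95.53
  B: 0 + 2(16.47) = 32.94

95.5 lbmol/h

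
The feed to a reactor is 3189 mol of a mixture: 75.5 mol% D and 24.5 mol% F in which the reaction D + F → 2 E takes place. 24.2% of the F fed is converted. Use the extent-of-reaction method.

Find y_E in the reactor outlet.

0.119

F reacted = 0.242 × 781.3 = 189.1 mol; ν_F = −1, so ξ = 189.1/1 = 189.1 mol.
Outlet amounts (n = n₀ + ν ξ):
  D: 2408 − 1(189.1) = 2219
  F: 781.3 − 1(189.1) = 592.2
  E: 0 + 2(189.1) = 378.2
Total out = 3189 mol; y_E = 378.2 / 3189 = 0.1186.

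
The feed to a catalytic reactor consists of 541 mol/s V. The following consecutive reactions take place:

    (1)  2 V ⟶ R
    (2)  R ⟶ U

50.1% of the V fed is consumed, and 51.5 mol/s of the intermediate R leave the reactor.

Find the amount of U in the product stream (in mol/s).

Conversion of V: V consumed = 2ξ₁ = 0.501 × 541 → ξ₁ = 135.5 mol/s.
R balance: n_R = 0 + 1ξ₁ − 1ξ₂ = 51.5 → ξ₂ = (1·135.5 − 51.5)/1 = 84.02 mol/s.
Outlet amounts (n = n₀ + Σ ν·ξ):
  V: 541 − 2(135.5) = 270
  R: 0 + 1(135.5) − 1(84.02) = 51.5
  U: 0 + 1(84.02) = 84.02

84 mol/s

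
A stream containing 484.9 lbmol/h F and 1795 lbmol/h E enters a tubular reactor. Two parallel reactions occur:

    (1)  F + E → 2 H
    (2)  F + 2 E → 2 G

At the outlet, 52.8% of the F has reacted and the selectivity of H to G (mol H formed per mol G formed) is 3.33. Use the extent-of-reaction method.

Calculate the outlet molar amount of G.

118 lbmol/h

Conversion of F: F consumed = 0.528 × 484.9 = 256 lbmol/h = 1ξ₁ + 1ξ₂.
Selectivity: 2ξ₁ / (2ξ₂) = 3.33 → ξ₁ = 3.33 ξ₂.
Substitute: (1·3.33 + 1) ξ₂ = 256 → ξ₂ = 59.13 lbmol/h, ξ₁ = 196.9 lbmol/h.
Outlet amounts (n = n₀ + Σ ν·ξ):
  F: 484.9 − 1(196.9) − 1(59.13) = 228.9
  E: 1795 − 1(196.9) − 2(59.13) = 1480
  H: 0 + 2(196.9) = 393.8
  G: 0 + 2(59.13) = 118.3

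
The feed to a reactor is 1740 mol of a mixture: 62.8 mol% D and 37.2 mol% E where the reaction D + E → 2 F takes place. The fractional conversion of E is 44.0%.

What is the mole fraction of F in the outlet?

0.327

E reacted = 0.44 × 647.3 = 284.8 mol; ν_E = −1, so ξ = 284.8/1 = 284.8 mol.
Outlet amounts (n = n₀ + ν ξ):
  D: 1093 − 1(284.8) = 807.9
  E: 647.3 − 1(284.8) = 362.5
  F: 0 + 2(284.8) = 569.6
Total out = 1740 mol; y_F = 569.6 / 1740 = 0.3274.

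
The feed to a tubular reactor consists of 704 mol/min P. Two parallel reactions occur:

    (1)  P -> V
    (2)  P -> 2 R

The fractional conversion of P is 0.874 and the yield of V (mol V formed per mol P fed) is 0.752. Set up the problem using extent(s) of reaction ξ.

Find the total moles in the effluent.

Yield of V: 1ξ₁ / 704 = 0.752 → ξ₁ = 529.4 mol/min.
Conversion of P: 1ξ₁ + 1ξ₂ = 0.874 × 704 = 615.3 → ξ₂ = 85.89 mol/min.
Outlet amounts (n = n₀ + Σ ν·ξ):
  P: 704 − 1(529.4) − 1(85.89) = 88.7
  V: 0 + 1(529.4) = 529.4
  R: 0 + 2(85.89) = 171.8
Total out = 88.7 + 529.4 + 171.8 = 789.9 mol/min.

790 mol/min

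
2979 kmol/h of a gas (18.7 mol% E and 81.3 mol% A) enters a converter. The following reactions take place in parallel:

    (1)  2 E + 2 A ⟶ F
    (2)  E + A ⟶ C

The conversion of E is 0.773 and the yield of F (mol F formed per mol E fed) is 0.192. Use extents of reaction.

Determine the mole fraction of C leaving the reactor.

0.0888

Yield of F: 1ξ₁ / 557.1 = 0.192 → ξ₁ = 107 kmol/h.
Conversion of E: 2ξ₁ + 1ξ₂ = 0.773 × 557.1 = 430.6 → ξ₂ = 216.7 kmol/h.
Outlet amounts (n = n₀ + Σ ν·ξ):
  E: 557.1 − 2(107) − 1(216.7) = 126.5
  A: 2422 − 2(107) − 1(216.7) = 1991
  F: 0 + 1(107) = 107
  C: 0 + 1(216.7) = 216.7
Total out = 2441 kmol/h; y_C = 216.7 / 2441 = 0.08876.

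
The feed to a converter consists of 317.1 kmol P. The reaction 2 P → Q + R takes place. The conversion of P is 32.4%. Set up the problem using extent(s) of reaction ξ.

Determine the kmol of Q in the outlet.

P reacted = 0.324 × 317.1 = 102.7 kmol; ν_P = −2, so ξ = 102.7/2 = 51.37 kmol.
Outlet amounts (n = n₀ + ν ξ):
  P: 317.1 − 2(51.37) = 214.4
  Q: 0 + 1(51.37) = 51.37
  R: 0 + 1(51.37) = 51.37

51.4 kmol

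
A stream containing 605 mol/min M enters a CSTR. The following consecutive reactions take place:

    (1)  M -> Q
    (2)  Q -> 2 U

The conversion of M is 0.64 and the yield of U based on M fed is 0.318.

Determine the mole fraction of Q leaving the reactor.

Conversion of M: M consumed = 1ξ₁ = 0.64 × 605 → ξ₁ = 387.2 mol/min.
Yield of U: 2ξ₂ / 605 = 0.318 → ξ₂ = 96.2 mol/min.
Outlet amounts (n = n₀ + Σ ν·ξ):
  M: 605 − 1(387.2) = 217.8
  Q: 0 + 1(387.2) − 1(96.2) = 291
  U: 0 + 2(96.2) = 192.4
Total out = 701.2 mol/min; y_Q = 291 / 701.2 = 0.415.

0.415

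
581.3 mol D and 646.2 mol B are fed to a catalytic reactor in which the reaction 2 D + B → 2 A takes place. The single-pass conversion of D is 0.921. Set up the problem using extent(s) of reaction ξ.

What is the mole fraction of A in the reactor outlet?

D reacted = 0.921 × 581.3 = 535.4 mol; ν_D = −2, so ξ = 535.4/2 = 267.7 mol.
Outlet amounts (n = n₀ + ν ξ):
  D: 581.3 − 2(267.7) = 45.92
  B: 646.2 − 1(267.7) = 378.5
  A: 0 + 2(267.7) = 535.4
Total out = 959.8 mol; y_A = 535.4 / 959.8 = 0.5578.

0.558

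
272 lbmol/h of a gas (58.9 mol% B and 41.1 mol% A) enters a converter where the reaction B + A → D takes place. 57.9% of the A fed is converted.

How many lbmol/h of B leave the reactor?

95.5 lbmol/h

A reacted = 0.579 × 111.8 = 64.73 lbmol/h; ν_A = −1, so ξ = 64.73/1 = 64.73 lbmol/h.
Outlet amounts (n = n₀ + ν ξ):
  B: 160.2 − 1(64.73) = 95.48
  A: 111.8 − 1(64.73) = 47.06
  D: 0 + 1(64.73) = 64.73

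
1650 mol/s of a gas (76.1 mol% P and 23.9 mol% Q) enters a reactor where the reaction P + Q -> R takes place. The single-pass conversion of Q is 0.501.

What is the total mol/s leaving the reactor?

1450 mol/s

Q reacted = 0.501 × 394.4 = 197.6 mol/s; ν_Q = −1, so ξ = 197.6/1 = 197.6 mol/s.
Outlet amounts (n = n₀ + ν ξ):
  P: 1256 − 1(197.6) = 1058
  Q: 394.4 − 1(197.6) = 196.8
  R: 0 + 1(197.6) = 197.6
Total out = 1058 + 196.8 + 197.6 = 1452 mol/s.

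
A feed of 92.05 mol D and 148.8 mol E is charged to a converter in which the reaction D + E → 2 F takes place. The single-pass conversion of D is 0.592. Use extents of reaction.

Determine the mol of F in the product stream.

D reacted = 0.592 × 92.05 = 54.49 mol; ν_D = −1, so ξ = 54.49/1 = 54.49 mol.
Outlet amounts (n = n₀ + ν ξ):
  D: 92.05 − 1(54.49) = 37.56
  E: 148.8 − 1(54.49) = 94.31
  F: 0 + 2(54.49) = 109

109 mol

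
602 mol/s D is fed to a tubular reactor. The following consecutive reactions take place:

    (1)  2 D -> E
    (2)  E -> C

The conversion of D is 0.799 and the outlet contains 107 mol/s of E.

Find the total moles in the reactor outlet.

Conversion of D: D consumed = 2ξ₁ = 0.799 × 602 → ξ₁ = 240.5 mol/s.
E balance: n_E = 0 + 1ξ₁ − 1ξ₂ = 107 → ξ₂ = (1·240.5 − 107)/1 = 133.5 mol/s.
Outlet amounts (n = n₀ + Σ ν·ξ):
  D: 602 − 2(240.5) = 121
  E: 0 + 1(240.5) − 1(133.5) = 107
  C: 0 + 1(133.5) = 133.5
Total out = 121 + 107 + 133.5 = 361.5 mol/s.

362 mol/s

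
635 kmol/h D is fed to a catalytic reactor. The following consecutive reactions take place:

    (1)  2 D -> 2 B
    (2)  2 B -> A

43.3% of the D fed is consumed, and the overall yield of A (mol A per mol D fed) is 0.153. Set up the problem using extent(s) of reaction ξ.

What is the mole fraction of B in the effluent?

0.15

Conversion of D: D consumed = 2ξ₁ = 0.433 × 635 → ξ₁ = 137.5 kmol/h.
Yield of A: 1ξ₂ / 635 = 0.153 → ξ₂ = 97.16 kmol/h.
Outlet amounts (n = n₀ + Σ ν·ξ):
  D: 635 − 2(137.5) = 360
  B: 0 + 2(137.5) − 2(97.16) = 80.64
  A: 0 + 1(97.16) = 97.16
Total out = 537.8 kmol/h; y_B = 80.64 / 537.8 = 0.1499.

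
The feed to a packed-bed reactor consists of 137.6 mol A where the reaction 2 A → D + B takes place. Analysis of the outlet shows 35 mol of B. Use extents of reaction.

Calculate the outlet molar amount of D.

For B: n = n₀ + 1ξ → 35 = 0 + 1ξ, giving ξ = 35 mol.
Outlet amounts (n = n₀ + ν ξ):
  A: 137.6 − 2(35) = 67.6
  D: 0 + 1(35) = 35
  B: 0 + 1(35) = 35

35 mol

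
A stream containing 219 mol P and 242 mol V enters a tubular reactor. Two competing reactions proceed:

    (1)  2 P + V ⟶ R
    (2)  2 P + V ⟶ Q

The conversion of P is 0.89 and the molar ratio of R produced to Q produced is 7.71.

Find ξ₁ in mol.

Conversion of P: P consumed = 0.89 × 219 = 194.9 mol = 2ξ₁ + 2ξ₂.
Selectivity: 1ξ₁ / (1ξ₂) = 7.71 → ξ₁ = 7.71 ξ₂.
Substitute: (2·7.71 + 2) ξ₂ = 194.9 → ξ₂ = 11.19 mol, ξ₁ = 86.27 mol.
Outlet amounts (n = n₀ + Σ ν·ξ):
  P: 219 − 2(86.27) − 2(11.19) = 24.09
  V: 242 − 1(86.27) − 1(11.19) = 144.5
  R: 0 + 1(86.27) = 86.27
  Q: 0 + 1(11.19) = 11.19

ξ₁ = 86.3 mol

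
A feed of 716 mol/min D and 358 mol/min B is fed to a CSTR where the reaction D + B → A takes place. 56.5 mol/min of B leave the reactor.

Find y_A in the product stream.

For B: n = n₀ − 1ξ → 56.5 = 358 − 1ξ, giving ξ = 301.5 mol/min.
Outlet amounts (n = n₀ + ν ξ):
  D: 716 − 1(301.5) = 414.5
  B: 358 − 1(301.5) = 56.5
  A: 0 + 1(301.5) = 301.5
Total out = 772.5 mol/min; y_A = 301.5 / 772.5 = 0.3903.

0.39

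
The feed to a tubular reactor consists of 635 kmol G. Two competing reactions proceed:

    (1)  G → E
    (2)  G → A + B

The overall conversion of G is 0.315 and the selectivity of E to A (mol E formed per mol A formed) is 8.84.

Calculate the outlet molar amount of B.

Conversion of G: G consumed = 0.315 × 635 = 200 kmol = 1ξ₁ + 1ξ₂.
Selectivity: 1ξ₁ / (1ξ₂) = 8.84 → ξ₁ = 8.84 ξ₂.
Substitute: (1·8.84 + 1) ξ₂ = 200 → ξ₂ = 20.33 kmol, ξ₁ = 179.7 kmol.
Outlet amounts (n = n₀ + Σ ν·ξ):
  G: 635 − 1(179.7) − 1(20.33) = 435
  E: 0 + 1(179.7) = 179.7
  A: 0 + 1(20.33) = 20.33
  B: 0 + 1(20.33) = 20.33

20.3 kmol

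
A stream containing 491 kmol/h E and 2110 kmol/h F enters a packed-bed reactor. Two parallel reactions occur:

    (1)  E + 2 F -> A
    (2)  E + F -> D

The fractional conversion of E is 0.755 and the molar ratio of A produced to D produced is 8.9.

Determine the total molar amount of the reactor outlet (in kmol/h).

1900 kmol/h

Conversion of E: E consumed = 0.755 × 491 = 370.7 kmol/h = 1ξ₁ + 1ξ₂.
Selectivity: 1ξ₁ / (1ξ₂) = 8.9 → ξ₁ = 8.9 ξ₂.
Substitute: (1·8.9 + 1) ξ₂ = 370.7 → ξ₂ = 37.44 kmol/h, ξ₁ = 333.3 kmol/h.
Outlet amounts (n = n₀ + Σ ν·ξ):
  E: 491 − 1(333.3) − 1(37.44) = 120.3
  F: 2110 − 2(333.3) − 1(37.44) = 1406
  A: 0 + 1(333.3) = 333.3
  D: 0 + 1(37.44) = 37.44
Total out = 120.3 + 1406 + 333.3 + 37.44 = 1897 kmol/h.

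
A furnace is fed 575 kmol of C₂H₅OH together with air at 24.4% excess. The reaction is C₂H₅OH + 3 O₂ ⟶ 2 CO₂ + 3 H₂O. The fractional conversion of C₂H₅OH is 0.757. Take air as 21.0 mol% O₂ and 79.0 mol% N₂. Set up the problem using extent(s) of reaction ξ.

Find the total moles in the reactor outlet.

Stoichiometric O₂ = 3 × 575 = 1725 kmol; O₂ fed = 1725 × 1.244 = 2146 kmol.
N₂ fed = 2146 × 79/21 = 8073 kmol.
Fuel reacted = 0.757 × 575 → ξ = 435.3 kmol.
Outlet (n = n₀ + ν ξ):
  C₂H₅OH: 575 − 1(435.3) = 139.7
  O₂: 2146 − 3(435.3) = 840.1
  N₂: 8073 (inert)
  CO₂: 0 + 2(435.3) = 870.5
  H₂O: 0 + 3(435.3) = 1306
Total out = 139.7 + 840.1 + 8073 + 870.5 + 1306 = 11230 kmol.

11200 kmol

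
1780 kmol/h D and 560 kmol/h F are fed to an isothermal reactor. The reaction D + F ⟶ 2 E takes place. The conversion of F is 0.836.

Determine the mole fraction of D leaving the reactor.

0.561

F reacted = 0.836 × 560 = 468.2 kmol/h; ν_F = −1, so ξ = 468.2/1 = 468.2 kmol/h.
Outlet amounts (n = n₀ + ν ξ):
  D: 1780 − 1(468.2) = 1312
  F: 560 − 1(468.2) = 91.84
  E: 0 + 2(468.2) = 936.3
Total out = 2340 kmol/h; y_D = 1312 / 2340 = 0.5606.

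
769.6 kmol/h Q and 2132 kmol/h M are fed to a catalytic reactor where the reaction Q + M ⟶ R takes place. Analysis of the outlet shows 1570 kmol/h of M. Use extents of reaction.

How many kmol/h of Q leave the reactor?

208 kmol/h

For M: n = n₀ − 1ξ → 1570 = 2132 − 1ξ, giving ξ = 562 kmol/h.
Outlet amounts (n = n₀ + ν ξ):
  Q: 769.6 − 1(562) = 207.6
  M: 2132 − 1(562) = 1570
  R: 0 + 1(562) = 562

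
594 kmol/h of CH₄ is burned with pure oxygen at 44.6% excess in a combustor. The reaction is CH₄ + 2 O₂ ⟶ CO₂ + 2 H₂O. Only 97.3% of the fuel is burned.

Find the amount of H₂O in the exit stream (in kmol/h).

Stoichiometric O₂ = 2 × 594 = 1188 kmol/h; O₂ fed = 1188 × 1.446 = 1718 kmol/h.
Fuel reacted = 0.973 × 594 → ξ = 578 kmol/h.
Outlet (n = n₀ + ν ξ):
  CH₄: 594 − 1(578) = 16.04
  O₂: 1718 − 2(578) = 561.9
  CO₂: 0 + 1(578) = 578
  H₂O: 0 + 2(578) = 1156

1160 kmol/h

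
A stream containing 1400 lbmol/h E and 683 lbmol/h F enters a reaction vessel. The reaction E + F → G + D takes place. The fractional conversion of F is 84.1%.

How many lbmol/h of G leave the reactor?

F reacted = 0.841 × 683 = 574.4 lbmol/h; ν_F = −1, so ξ = 574.4/1 = 574.4 lbmol/h.
Outlet amounts (n = n₀ + ν ξ):
  E: 1400 − 1(574.4) = 825.6
  F: 683 − 1(574.4) = 108.6
  G: 0 + 1(574.4) = 574.4
  D: 0 + 1(574.4) = 574.4

574 lbmol/h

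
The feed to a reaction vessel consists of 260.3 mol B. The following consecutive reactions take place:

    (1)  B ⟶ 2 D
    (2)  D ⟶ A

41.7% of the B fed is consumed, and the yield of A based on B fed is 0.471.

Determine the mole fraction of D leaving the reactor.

0.256

Conversion of B: B consumed = 1ξ₁ = 0.417 × 260.3 → ξ₁ = 108.5 mol.
Yield of A: 1ξ₂ / 260.3 = 0.471 → ξ₂ = 122.6 mol.
Outlet amounts (n = n₀ + Σ ν·ξ):
  B: 260.3 − 1(108.5) = 151.8
  D: 0 + 2(108.5) − 1(122.6) = 94.49
  A: 0 + 1(122.6) = 122.6
Total out = 368.8 mol; y_D = 94.49 / 368.8 = 0.2562.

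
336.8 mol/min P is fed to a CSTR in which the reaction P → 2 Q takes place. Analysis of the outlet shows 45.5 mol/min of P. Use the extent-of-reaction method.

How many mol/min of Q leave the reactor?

583 mol/min

For P: n = n₀ − 1ξ → 45.5 = 336.8 − 1ξ, giving ξ = 291.3 mol/min.
Outlet amounts (n = n₀ + ν ξ):
  P: 336.8 − 1(291.3) = 45.5
  Q: 0 + 2(291.3) = 582.6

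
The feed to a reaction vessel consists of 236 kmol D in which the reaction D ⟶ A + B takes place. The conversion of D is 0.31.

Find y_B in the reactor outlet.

D reacted = 0.31 × 236 = 73.16 kmol; ν_D = −1, so ξ = 73.16/1 = 73.16 kmol.
Outlet amounts (n = n₀ + ν ξ):
  D: 236 − 1(73.16) = 162.8
  A: 0 + 1(73.16) = 73.16
  B: 0 + 1(73.16) = 73.16
Total out = 309.2 kmol; y_B = 73.16 / 309.2 = 0.2366.

0.237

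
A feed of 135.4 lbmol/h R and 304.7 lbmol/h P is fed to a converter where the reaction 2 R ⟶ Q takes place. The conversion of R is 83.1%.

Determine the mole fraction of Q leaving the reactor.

R reacted = 0.831 × 135.4 = 112.5 lbmol/h; ν_R = −2, so ξ = 112.5/2 = 56.26 lbmol/h.
Outlet amounts (n = n₀ + ν ξ):
  R: 135.4 − 2(56.26) = 22.88
  Q: 0 + 1(56.26) = 56.26
  P: 304.7 (inert)
Total out = 383.8 lbmol/h; y_Q = 56.26 / 383.8 = 0.1466.

0.147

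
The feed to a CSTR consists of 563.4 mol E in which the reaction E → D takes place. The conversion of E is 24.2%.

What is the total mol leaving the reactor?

E reacted = 0.242 × 563.4 = 136.3 mol; ν_E = −1, so ξ = 136.3/1 = 136.3 mol.
Outlet amounts (n = n₀ + ν ξ):
  E: 563.4 − 1(136.3) = 427.1
  D: 0 + 1(136.3) = 136.3
Total out = 427.1 + 136.3 = 563.4 mol.

563 mol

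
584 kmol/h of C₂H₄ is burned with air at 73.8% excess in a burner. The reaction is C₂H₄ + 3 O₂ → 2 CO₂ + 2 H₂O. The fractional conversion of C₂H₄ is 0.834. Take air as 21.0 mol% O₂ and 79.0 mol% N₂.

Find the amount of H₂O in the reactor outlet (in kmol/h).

974 kmol/h

Stoichiometric O₂ = 3 × 584 = 1752 kmol/h; O₂ fed = 1752 × 1.738 = 3045 kmol/h.
N₂ fed = 3045 × 79/21 = 11450 kmol/h.
Fuel reacted = 0.834 × 584 → ξ = 487.1 kmol/h.
Outlet (n = n₀ + ν ξ):
  C₂H₄: 584 − 1(487.1) = 96.94
  O₂: 3045 − 3(487.1) = 1584
  N₂: 11450 (inert)
  CO₂: 0 + 2(487.1) = 974.1
  H₂O: 0 + 2(487.1) = 974.1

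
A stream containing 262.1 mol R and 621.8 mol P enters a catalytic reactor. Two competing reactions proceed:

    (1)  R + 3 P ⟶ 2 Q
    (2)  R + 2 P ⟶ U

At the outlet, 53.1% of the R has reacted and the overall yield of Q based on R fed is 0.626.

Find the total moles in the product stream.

606 mol

Yield of Q: 2ξ₁ / 262.1 = 0.626 → ξ₁ = 82.04 mol.
Conversion of R: 1ξ₁ + 1ξ₂ = 0.531 × 262.1 = 139.2 → ξ₂ = 57.14 mol.
Outlet amounts (n = n₀ + Σ ν·ξ):
  R: 262.1 − 1(82.04) − 1(57.14) = 122.9
  P: 621.8 − 3(82.04) − 2(57.14) = 261.4
  Q: 0 + 2(82.04) = 164.1
  U: 0 + 1(57.14) = 57.14
Total out = 122.9 + 261.4 + 164.1 + 57.14 = 605.5 mol.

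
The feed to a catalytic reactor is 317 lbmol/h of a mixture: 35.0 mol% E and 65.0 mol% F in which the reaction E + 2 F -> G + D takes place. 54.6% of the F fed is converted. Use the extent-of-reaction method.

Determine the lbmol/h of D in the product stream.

F reacted = 0.546 × 206.1 = 112.5 lbmol/h; ν_F = −2, so ξ = 112.5/2 = 56.25 lbmol/h.
Outlet amounts (n = n₀ + ν ξ):
  E: 111 − 1(56.25) = 54.7
  F: 206.1 − 2(56.25) = 93.55
  G: 0 + 1(56.25) = 56.25
  D: 0 + 1(56.25) = 56.25

56.3 lbmol/h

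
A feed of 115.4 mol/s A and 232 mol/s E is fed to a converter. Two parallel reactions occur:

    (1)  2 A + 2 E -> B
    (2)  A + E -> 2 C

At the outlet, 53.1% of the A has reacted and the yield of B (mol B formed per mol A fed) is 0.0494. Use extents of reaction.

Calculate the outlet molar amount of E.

Yield of B: 1ξ₁ / 115.4 = 0.0494 → ξ₁ = 5.701 mol/s.
Conversion of A: 2ξ₁ + 1ξ₂ = 0.531 × 115.4 = 61.28 → ξ₂ = 49.88 mol/s.
Outlet amounts (n = n₀ + Σ ν·ξ):
  A: 115.4 − 2(5.701) − 1(49.88) = 54.12
  E: 232 − 2(5.701) − 1(49.88) = 170.7
  B: 0 + 1(5.701) = 5.701
  C: 0 + 2(49.88) = 99.75

171 mol/s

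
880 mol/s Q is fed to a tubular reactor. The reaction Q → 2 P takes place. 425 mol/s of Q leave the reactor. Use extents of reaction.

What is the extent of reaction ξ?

For Q: n = n₀ − 1ξ → 425 = 880 − 1ξ, giving ξ = 455 mol/s.
Outlet amounts (n = n₀ + ν ξ):
  Q: 880 − 1(455) = 425
  P: 0 + 2(455) = 910

ξ = 455 mol/s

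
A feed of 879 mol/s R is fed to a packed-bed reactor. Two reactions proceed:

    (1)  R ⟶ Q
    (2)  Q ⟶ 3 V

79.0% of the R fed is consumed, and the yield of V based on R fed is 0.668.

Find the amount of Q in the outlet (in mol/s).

499 mol/s

Conversion of R: R consumed = 1ξ₁ = 0.79 × 879 → ξ₁ = 694.4 mol/s.
Yield of V: 3ξ₂ / 879 = 0.668 → ξ₂ = 195.7 mol/s.
Outlet amounts (n = n₀ + Σ ν·ξ):
  R: 879 − 1(694.4) = 184.6
  Q: 0 + 1(694.4) − 1(195.7) = 498.7
  V: 0 + 3(195.7) = 587.2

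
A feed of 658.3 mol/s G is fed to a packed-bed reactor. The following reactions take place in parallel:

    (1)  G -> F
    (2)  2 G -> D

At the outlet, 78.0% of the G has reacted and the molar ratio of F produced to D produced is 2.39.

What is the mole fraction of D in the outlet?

Conversion of G: G consumed = 0.78 × 658.3 = 513.5 mol/s = 1ξ₁ + 2ξ₂.
Selectivity: 1ξ₁ / (1ξ₂) = 2.39 → ξ₁ = 2.39 ξ₂.
Substitute: (1·2.39 + 2) ξ₂ = 513.5 → ξ₂ = 117 mol/s, ξ₁ = 279.5 mol/s.
Outlet amounts (n = n₀ + Σ ν·ξ):
  G: 658.3 − 1(279.5) − 2(117) = 144.8
  F: 0 + 1(279.5) = 279.5
  D: 0 + 1(117) = 117
Total out = 541.3 mol/s; y_D = 117 / 541.3 = 0.2161.

0.216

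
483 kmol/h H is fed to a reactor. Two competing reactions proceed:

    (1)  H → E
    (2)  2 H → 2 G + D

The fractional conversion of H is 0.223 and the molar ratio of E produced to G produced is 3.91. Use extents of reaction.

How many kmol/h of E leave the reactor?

Conversion of H: H consumed = 0.223 × 483 = 107.7 kmol/h = 1ξ₁ + 2ξ₂.
Selectivity: 1ξ₁ / (2ξ₂) = 3.91 → ξ₁ = 7.82 ξ₂.
Substitute: (1·7.82 + 2) ξ₂ = 107.7 → ξ₂ = 10.97 kmol/h, ξ₁ = 85.77 kmol/h.
Outlet amounts (n = n₀ + Σ ν·ξ):
  H: 483 − 1(85.77) − 2(10.97) = 375.3
  E: 0 + 1(85.77) = 85.77
  G: 0 + 2(10.97) = 21.94
  D: 0 + 1(10.97) = 10.97

85.8 kmol/h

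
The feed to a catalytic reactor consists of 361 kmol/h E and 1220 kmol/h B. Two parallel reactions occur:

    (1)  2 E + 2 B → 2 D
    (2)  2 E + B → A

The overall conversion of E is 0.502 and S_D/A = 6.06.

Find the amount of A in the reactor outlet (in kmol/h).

Conversion of E: E consumed = 0.502 × 361 = 181.2 kmol/h = 2ξ₁ + 2ξ₂.
Selectivity: 2ξ₁ / (1ξ₂) = 6.06 → ξ₁ = 3.03 ξ₂.
Substitute: (2·3.03 + 2) ξ₂ = 181.2 → ξ₂ = 22.48 kmol/h, ξ₁ = 68.13 kmol/h.
Outlet amounts (n = n₀ + Σ ν·ξ):
  E: 361 − 2(68.13) − 2(22.48) = 179.8
  B: 1220 − 2(68.13) − 1(22.48) = 1061
  D: 0 + 2(68.13) = 136.3
  A: 0 + 1(22.48) = 22.48

22.5 kmol/h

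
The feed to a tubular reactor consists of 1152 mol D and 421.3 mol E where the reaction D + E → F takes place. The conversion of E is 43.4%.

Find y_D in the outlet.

0.697

E reacted = 0.434 × 421.3 = 182.8 mol; ν_E = −1, so ξ = 182.8/1 = 182.8 mol.
Outlet amounts (n = n₀ + ν ξ):
  D: 1152 − 1(182.8) = 969.2
  E: 421.3 − 1(182.8) = 238.5
  F: 0 + 1(182.8) = 182.8
Total out = 1390 mol; y_D = 969.2 / 1390 = 0.697.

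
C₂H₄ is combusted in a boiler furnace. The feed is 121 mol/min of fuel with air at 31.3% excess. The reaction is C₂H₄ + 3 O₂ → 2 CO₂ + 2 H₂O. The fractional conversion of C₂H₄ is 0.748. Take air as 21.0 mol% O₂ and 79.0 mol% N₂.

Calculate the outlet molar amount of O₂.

Stoichiometric O₂ = 3 × 121 = 363 mol/min; O₂ fed = 363 × 1.313 = 476.6 mol/min.
N₂ fed = 476.6 × 79/21 = 1793 mol/min.
Fuel reacted = 0.748 × 121 → ξ = 90.51 mol/min.
Outlet (n = n₀ + ν ξ):
  C₂H₄: 121 − 1(90.51) = 30.49
  O₂: 476.6 − 3(90.51) = 205.1
  N₂: 1793 (inert)
  CO₂: 0 + 2(90.51) = 181
  H₂O: 0 + 2(90.51) = 181

205 mol/min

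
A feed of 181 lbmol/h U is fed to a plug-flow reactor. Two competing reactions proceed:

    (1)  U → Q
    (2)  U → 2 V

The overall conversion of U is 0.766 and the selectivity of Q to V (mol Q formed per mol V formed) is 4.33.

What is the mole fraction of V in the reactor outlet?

0.147

Conversion of U: U consumed = 0.766 × 181 = 138.6 lbmol/h = 1ξ₁ + 1ξ₂.
Selectivity: 1ξ₁ / (2ξ₂) = 4.33 → ξ₁ = 8.66 ξ₂.
Substitute: (1·8.66 + 1) ξ₂ = 138.6 → ξ₂ = 14.35 lbmol/h, ξ₁ = 124.3 lbmol/h.
Outlet amounts (n = n₀ + Σ ν·ξ):
  U: 181 − 1(124.3) − 1(14.35) = 42.35
  Q: 0 + 1(124.3) = 124.3
  V: 0 + 2(14.35) = 28.71
Total out = 195.4 lbmol/h; y_V = 28.71 / 195.4 = 0.1469.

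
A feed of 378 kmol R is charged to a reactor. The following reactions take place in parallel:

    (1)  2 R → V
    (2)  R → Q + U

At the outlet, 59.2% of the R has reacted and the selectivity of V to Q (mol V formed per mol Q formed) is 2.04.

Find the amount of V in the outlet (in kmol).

89.9 kmol

Conversion of R: R consumed = 0.592 × 378 = 223.8 kmol = 2ξ₁ + 1ξ₂.
Selectivity: 1ξ₁ / (1ξ₂) = 2.04 → ξ₁ = 2.04 ξ₂.
Substitute: (2·2.04 + 1) ξ₂ = 223.8 → ξ₂ = 44.05 kmol, ξ₁ = 89.86 kmol.
Outlet amounts (n = n₀ + Σ ν·ξ):
  R: 378 − 2(89.86) − 1(44.05) = 154.2
  V: 0 + 1(89.86) = 89.86
  Q: 0 + 1(44.05) = 44.05
  U: 0 + 1(44.05) = 44.05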